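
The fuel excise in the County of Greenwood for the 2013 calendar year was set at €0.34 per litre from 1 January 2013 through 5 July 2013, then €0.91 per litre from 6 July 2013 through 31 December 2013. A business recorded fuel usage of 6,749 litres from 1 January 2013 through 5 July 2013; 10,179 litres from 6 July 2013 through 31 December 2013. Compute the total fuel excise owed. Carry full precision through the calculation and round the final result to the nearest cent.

1 January – 5 July 2013: 6,749 litres at €0.34/litre → €2294.66
6 July – 31 December 2013: 10,179 litres at €0.91/litre → €9262.89

€11557.55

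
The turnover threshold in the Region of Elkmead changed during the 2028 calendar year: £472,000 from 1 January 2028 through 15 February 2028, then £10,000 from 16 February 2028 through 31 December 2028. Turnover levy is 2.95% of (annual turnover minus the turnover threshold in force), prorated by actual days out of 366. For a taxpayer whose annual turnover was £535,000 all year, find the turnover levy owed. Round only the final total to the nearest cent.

£13,774.57

1 January – 15 February 2028: 46 days, exemption £472,000 → (£535,000 − £472,000) × 2.95% × 46/366 = £233.5820
16 February – 31 December 2028: 320 days, exemption £10,000 → (£535,000 − £10,000) × 2.95% × 320/366 = £13,540.9836
Total = £13,774.5656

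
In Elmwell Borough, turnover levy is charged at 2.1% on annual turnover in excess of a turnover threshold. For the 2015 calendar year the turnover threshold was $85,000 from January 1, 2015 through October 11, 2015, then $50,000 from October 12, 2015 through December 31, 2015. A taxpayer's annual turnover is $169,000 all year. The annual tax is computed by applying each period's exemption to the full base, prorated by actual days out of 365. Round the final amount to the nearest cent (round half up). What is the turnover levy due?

January 1 – October 11, 2015: 284 days, exemption $85,000 → ($169,000 − $85,000) × 2.1% × 284/365 = $1,372.5370
October 12 – December 31, 2015: 81 days, exemption $50,000 → ($169,000 − $50,000) × 2.1% × 81/365 = $554.5726
Total = $1,927.1096

$1,927.11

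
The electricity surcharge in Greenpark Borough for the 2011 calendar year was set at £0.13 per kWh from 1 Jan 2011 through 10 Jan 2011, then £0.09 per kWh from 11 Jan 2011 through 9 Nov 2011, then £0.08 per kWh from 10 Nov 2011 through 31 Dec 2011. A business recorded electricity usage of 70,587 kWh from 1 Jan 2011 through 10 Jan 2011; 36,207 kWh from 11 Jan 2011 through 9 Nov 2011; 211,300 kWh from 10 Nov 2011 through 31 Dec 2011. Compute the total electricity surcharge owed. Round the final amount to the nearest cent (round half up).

£29,338.94

1 Jan – 10 Jan 2011: 70,587 kWh at £0.13/kWh → £9,176.31
11 Jan – 9 Nov 2011: 36,207 kWh at £0.09/kWh → £3,258.63
10 Nov – 31 Dec 2011: 211,300 kWh at £0.08/kWh → £16,904.00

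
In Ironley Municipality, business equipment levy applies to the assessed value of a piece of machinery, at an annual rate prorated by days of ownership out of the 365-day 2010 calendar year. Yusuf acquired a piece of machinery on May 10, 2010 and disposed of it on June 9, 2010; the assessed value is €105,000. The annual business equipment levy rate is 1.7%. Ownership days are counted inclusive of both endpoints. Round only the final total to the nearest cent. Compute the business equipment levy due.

€151.60

Days held (May 10 – June 9, 2010): 31 out of 365
Tax = €105,000 × 1.7% × 31/365 = €151.6027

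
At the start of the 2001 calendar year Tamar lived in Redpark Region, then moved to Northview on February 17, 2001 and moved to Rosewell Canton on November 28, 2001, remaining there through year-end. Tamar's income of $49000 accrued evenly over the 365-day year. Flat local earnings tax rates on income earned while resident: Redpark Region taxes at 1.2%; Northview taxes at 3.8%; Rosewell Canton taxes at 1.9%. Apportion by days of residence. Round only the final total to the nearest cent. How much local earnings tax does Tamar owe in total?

$1611.23

Redpark Region, January 1 – February 16, 2001: 47 days → $49000 × 1.2% × 47/365 = $75.7151
Northview, February 17 – November 27, 2001: 284 days → $49000 × 3.8% × 284/365 = $1448.7890
Rosewell Canton, November 28 – December 31, 2001: 34 days → $49000 × 1.9% × 34/365 = $86.7233
Total = $1611.2274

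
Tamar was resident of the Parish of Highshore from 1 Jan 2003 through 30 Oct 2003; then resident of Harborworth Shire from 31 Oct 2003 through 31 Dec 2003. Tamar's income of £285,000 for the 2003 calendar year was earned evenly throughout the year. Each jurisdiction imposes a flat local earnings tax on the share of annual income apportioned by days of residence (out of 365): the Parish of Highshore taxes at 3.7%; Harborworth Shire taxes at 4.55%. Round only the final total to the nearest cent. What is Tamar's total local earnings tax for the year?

The Parish of Highshore, 1 Jan – 30 Oct 2003: 303 days → £285,000 × 3.7% × 303/365 = £8,753.7945
Harborworth Shire, 31 Oct – 31 Dec 2003: 62 days → £285,000 × 4.55% × 62/365 = £2,202.6986
Total = £10,956.4932

£10,956.49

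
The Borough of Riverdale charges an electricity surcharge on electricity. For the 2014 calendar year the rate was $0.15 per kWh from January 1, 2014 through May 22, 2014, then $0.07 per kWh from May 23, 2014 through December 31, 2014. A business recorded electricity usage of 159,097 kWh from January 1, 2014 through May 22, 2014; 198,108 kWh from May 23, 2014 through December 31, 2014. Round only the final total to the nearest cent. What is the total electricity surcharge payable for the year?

$37732.11

January 1 – May 22, 2014: 159,097 kWh at $0.15/kWh → $23864.55
May 23 – December 31, 2014: 198,108 kWh at $0.07/kWh → $13867.56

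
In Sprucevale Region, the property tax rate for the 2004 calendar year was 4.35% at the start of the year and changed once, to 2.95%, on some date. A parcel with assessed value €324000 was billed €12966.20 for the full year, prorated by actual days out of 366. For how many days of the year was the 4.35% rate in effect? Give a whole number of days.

Let d = days at the first rate; then 366 − d days at the second rate.
€324000 × [4.35%·d + 2.95%·(366−d)] / 366 = €12966.20
Solving gives d = 275, so the new rate took effect on October 2, 2004.

275 days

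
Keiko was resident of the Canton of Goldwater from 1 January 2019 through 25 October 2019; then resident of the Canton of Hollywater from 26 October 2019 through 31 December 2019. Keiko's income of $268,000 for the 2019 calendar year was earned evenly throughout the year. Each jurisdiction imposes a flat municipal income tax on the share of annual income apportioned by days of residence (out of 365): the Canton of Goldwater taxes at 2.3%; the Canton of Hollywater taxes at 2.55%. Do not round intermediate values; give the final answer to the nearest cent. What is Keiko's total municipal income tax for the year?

$6,286.99

The Canton of Goldwater, 1 January – 25 October 2019: 298 days → $268,000 × 2.3% × 298/365 = $5,032.5260
The Canton of Hollywater, 26 October – 31 December 2019: 67 days → $268,000 × 2.55% × 67/365 = $1,254.4603
Total = $6,286.9863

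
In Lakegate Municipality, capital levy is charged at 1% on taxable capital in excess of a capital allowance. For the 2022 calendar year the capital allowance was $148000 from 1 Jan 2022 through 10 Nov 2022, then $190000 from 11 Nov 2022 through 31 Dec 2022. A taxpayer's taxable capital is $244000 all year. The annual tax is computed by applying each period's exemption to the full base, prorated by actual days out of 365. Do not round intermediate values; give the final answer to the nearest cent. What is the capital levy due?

$901.32

1 Jan – 10 Nov 2022: 314 days, exemption $148000 → ($244000 − $148000) × 1% × 314/365 = $825.8630
11 Nov – 31 Dec 2022: 51 days, exemption $190000 → ($244000 − $190000) × 1% × 51/365 = $75.4521
Total = $901.3151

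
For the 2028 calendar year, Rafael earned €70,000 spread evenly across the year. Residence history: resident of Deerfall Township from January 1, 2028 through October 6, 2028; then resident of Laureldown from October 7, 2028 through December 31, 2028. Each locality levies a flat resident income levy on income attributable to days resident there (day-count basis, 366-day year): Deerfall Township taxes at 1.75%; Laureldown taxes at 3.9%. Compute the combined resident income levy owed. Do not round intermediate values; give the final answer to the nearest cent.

€1,578.63

Deerfall Township, January 1 – October 6, 2028: 280 days → €70,000 × 1.75% × 280/366 = €937.1585
Laureldown, October 7 – December 31, 2028: 86 days → €70,000 × 3.9% × 86/366 = €641.4754
Total = €1,578.6339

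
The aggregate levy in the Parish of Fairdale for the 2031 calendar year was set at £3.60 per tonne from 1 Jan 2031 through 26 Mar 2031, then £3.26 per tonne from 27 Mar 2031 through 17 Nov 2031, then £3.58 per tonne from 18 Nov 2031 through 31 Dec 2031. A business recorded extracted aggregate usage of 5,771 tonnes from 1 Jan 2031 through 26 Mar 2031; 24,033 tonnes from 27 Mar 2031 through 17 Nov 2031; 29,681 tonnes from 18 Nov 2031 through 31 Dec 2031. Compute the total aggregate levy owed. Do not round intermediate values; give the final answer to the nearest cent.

1 Jan – 26 Mar 2031: 5,771 tonnes at £3.60/tonne → £20,775.60
27 Mar – 17 Nov 2031: 24,033 tonnes at £3.26/tonne → £78,347.58
18 Nov – 31 Dec 2031: 29,681 tonnes at £3.58/tonne → £106,257.98

£205,381.16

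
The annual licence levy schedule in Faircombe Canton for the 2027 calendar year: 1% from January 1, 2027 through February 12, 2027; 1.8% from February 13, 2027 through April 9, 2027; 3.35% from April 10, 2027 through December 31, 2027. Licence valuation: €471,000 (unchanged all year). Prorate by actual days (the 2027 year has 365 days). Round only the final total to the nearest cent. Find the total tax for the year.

€13,354.46

January 1 – February 12, 2027: 43 days at 1% → €471,000 × 1% × 43/365 = €554.8767
February 13 – April 9, 2027: 56 days at 1.8% → €471,000 × 1.8% × 56/365 = €1,300.7342
April 10 – December 31, 2027: 266 days at 3.35% → €471,000 × 3.35% × 266/365 = €11,498.8521
Total = €13,354.4630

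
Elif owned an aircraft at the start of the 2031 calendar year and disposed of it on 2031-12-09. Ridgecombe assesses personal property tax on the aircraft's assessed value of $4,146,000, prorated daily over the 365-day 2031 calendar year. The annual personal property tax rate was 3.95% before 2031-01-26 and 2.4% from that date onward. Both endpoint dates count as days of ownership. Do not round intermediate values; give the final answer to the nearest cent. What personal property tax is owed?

$97,908.07

2031-01-01 to 2031-01-25: 25 days at 3.95% → $4,146,000 × 3.95% × 25/365 = $11,216.9178
2031-01-26 to 2031-12-09: 318 days at 2.4% → $4,146,000 × 2.4% × 318/365 = $86,691.1562
Total = $97,908.0740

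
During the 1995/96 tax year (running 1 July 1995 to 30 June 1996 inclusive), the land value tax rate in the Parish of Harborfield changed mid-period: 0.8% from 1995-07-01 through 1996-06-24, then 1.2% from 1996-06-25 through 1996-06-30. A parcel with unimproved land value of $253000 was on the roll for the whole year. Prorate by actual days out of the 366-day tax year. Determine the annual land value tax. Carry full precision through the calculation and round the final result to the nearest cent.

$2040.59

1995-07-01 to 1996-06-24: 360 days at 0.8% → $253000 × 0.8% × 360/366 = $1990.8197
1996-06-25 to 1996-06-30: 6 days at 1.2% → $253000 × 1.2% × 6/366 = $49.7705
Total = $2040.5902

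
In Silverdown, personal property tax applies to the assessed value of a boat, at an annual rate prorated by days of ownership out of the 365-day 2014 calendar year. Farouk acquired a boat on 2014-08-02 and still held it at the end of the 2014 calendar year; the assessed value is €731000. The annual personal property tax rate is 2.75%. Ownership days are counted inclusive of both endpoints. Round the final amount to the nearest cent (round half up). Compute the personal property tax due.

€8371.45

Days held (2014-08-02 to 2014-12-31): 152 out of 365
Tax = €731000 × 2.75% × 152/365 = €8371.4521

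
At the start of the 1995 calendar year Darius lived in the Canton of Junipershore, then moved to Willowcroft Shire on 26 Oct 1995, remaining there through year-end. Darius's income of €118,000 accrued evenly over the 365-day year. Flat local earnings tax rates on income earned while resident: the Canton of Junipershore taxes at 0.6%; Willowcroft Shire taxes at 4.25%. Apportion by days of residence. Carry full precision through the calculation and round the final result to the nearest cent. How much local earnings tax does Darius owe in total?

The Canton of Junipershore, 1 Jan – 25 Oct 1995: 298 days → €118,000 × 0.6% × 298/365 = €578.0384
Willowcroft Shire, 26 Oct – 31 Dec 1995: 67 days → €118,000 × 4.25% × 67/365 = €920.5616
Total = €1,498.6000

€1,498.60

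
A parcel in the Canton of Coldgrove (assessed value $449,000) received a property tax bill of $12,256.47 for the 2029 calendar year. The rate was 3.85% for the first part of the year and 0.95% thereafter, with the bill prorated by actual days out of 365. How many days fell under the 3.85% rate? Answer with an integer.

224 days

Let d = days at the first rate; then 365 − d days at the second rate.
$449,000 × [3.85%·d + 0.95%·(365−d)] / 365 = $12,256.47
Solving gives d = 224, so the new rate took effect on August 13, 2029.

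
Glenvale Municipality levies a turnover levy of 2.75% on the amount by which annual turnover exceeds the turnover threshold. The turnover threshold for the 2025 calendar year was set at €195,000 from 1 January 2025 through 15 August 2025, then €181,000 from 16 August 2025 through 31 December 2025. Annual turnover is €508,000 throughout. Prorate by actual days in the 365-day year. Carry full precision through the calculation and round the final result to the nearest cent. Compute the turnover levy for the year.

€8,753.06

1 January – 15 August 2025: 227 days, exemption €195,000 → (€508,000 − €195,000) × 2.75% × 227/365 = €5,353.1575
16 August – 31 December 2025: 138 days, exemption €181,000 → (€508,000 − €181,000) × 2.75% × 138/365 = €3,399.9041
Total = €8,753.0616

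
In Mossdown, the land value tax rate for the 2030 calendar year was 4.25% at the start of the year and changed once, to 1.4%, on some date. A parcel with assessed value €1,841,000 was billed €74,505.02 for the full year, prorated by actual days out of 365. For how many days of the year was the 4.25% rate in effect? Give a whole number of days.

339 days

Let d = days at the first rate; then 365 − d days at the second rate.
€1,841,000 × [4.25%·d + 1.4%·(365−d)] / 365 = €74,505.02
Solving gives d = 339, so the new rate took effect on 6 December 2030.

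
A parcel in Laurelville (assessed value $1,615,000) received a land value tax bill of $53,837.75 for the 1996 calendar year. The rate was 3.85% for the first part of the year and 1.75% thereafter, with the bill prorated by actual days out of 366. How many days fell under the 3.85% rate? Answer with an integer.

276 days

Let d = days at the first rate; then 366 − d days at the second rate.
$1,615,000 × [3.85%·d + 1.75%·(366−d)] / 366 = $53,837.75
Solving gives d = 276, so the new rate took effect on 3 October 1996.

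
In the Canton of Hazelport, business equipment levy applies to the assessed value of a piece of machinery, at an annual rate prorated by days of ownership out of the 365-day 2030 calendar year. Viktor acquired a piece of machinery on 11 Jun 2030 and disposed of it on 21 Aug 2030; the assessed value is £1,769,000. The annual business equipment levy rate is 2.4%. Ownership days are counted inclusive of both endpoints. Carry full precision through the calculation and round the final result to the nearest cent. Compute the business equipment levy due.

£8,374.88

Days held (11 Jun – 21 Aug 2030): 72 out of 365
Tax = £1,769,000 × 2.4% × 72/365 = £8,374.8822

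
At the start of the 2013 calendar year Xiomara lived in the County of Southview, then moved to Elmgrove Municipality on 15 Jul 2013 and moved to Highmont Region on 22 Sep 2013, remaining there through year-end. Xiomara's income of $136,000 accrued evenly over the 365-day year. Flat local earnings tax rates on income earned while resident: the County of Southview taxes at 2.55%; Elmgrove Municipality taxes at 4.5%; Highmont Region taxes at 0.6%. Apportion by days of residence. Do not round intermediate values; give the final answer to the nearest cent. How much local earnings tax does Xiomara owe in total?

The County of Southview, 1 Jan – 14 Jul 2013: 195 days → $136,000 × 2.55% × 195/365 = $1,852.7671
Elmgrove Municipality, 15 Jul – 21 Sep 2013: 69 days → $136,000 × 4.5% × 69/365 = $1,156.9315
Highmont Region, 22 Sep – 31 Dec 2013: 101 days → $136,000 × 0.6% × 101/365 = $225.7973
Total = $3,235.4959

$3,235.50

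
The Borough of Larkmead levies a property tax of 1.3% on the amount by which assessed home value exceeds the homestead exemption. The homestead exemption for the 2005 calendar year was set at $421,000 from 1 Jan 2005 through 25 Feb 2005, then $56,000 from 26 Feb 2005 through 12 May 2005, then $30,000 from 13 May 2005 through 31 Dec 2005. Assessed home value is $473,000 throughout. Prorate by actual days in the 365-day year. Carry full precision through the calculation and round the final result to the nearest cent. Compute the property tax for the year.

1 Jan – 25 Feb 2005: 56 days, exemption $421,000 → ($473,000 − $421,000) × 1.3% × 56/365 = $103.7151
26 Feb – 12 May 2005: 76 days, exemption $56,000 → ($473,000 − $56,000) × 1.3% × 76/365 = $1,128.7562
13 May – 31 Dec 2005: 233 days, exemption $30,000 → ($473,000 − $30,000) × 1.3% × 233/365 = $3,676.2932
Total = $4,908.7644

$4,908.76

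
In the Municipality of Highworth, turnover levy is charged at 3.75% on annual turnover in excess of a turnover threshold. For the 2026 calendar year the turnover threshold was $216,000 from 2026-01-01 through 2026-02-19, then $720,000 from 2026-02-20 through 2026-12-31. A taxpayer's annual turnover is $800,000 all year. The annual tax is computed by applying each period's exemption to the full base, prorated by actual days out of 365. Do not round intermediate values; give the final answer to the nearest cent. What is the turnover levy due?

2026-01-01 to 2026-02-19: 50 days, exemption $216,000 → ($800,000 − $216,000) × 3.75% × 50/365 = $3,000.0000
2026-02-20 to 2026-12-31: 315 days, exemption $720,000 → ($800,000 − $720,000) × 3.75% × 315/365 = $2,589.0411
Total = $5,589.0411

$5,589.04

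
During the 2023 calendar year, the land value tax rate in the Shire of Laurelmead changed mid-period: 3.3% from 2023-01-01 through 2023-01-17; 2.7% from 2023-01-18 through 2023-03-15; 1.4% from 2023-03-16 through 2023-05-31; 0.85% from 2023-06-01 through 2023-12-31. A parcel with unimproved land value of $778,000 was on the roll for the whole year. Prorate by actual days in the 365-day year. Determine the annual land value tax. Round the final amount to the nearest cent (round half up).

$10,651.14

2023-01-01 to 2023-01-17: 17 days at 3.3% → $778,000 × 3.3% × 17/365 = $1,195.7753
2023-01-18 to 2023-03-15: 57 days at 2.7% → $778,000 × 2.7% × 57/365 = $3,280.3890
2023-03-16 to 2023-05-31: 77 days at 1.4% → $778,000 × 1.4% × 77/365 = $2,297.7644
2023-06-01 to 2023-12-31: 214 days at 0.85% → $778,000 × 0.85% × 214/365 = $3,877.2110
Total = $10,651.1397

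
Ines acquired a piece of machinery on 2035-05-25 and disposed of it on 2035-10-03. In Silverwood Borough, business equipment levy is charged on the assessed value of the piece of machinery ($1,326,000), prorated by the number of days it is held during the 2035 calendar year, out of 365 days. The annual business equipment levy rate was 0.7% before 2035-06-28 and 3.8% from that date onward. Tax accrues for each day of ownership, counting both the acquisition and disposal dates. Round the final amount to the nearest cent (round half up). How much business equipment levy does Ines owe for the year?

$14,393.46

2035-05-25 to 2035-06-27: 34 days at 0.7% → $1,326,000 × 0.7% × 34/365 = $864.6247
2035-06-28 to 2035-10-03: 98 days at 3.8% → $1,326,000 × 3.8% × 98/365 = $13,528.8329
Total = $14,393.4575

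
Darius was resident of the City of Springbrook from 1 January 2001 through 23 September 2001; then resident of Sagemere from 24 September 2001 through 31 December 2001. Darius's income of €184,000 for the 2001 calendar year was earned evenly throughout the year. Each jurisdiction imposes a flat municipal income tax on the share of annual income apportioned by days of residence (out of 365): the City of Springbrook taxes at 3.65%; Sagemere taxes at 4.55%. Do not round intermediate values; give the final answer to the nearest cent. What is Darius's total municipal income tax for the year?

The City of Springbrook, 1 January – 23 September 2001: 266 days → €184,000 × 3.65% × 266/365 = €4,894.4000
Sagemere, 24 September – 31 December 2001: 99 days → €184,000 × 4.55% × 99/365 = €2,270.7616
Total = €7,165.1616

€7,165.16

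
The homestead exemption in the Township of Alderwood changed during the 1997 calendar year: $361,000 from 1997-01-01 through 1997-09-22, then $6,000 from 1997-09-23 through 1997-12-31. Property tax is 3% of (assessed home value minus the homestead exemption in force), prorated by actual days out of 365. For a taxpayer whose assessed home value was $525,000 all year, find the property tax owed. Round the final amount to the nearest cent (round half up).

$7,837.81

1997-01-01 to 1997-09-22: 265 days, exemption $361,000 → ($525,000 − $361,000) × 3% × 265/365 = $3,572.0548
1997-09-23 to 1997-12-31: 100 days, exemption $6,000 → ($525,000 − $6,000) × 3% × 100/365 = $4,265.7534
Total = $7,837.8082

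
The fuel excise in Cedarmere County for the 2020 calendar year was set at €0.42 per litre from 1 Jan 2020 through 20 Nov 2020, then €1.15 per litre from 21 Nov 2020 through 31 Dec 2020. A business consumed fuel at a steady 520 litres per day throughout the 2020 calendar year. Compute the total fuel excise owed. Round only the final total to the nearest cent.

1 Jan – 20 Nov 2020: 325 days × 520 litres/day = 169,000 litres at €0.42/litre → €70980.00
21 Nov – 31 Dec 2020: 41 days × 520 litres/day = 21,320 litres at €1.15/litre → €24518.00

€95498.00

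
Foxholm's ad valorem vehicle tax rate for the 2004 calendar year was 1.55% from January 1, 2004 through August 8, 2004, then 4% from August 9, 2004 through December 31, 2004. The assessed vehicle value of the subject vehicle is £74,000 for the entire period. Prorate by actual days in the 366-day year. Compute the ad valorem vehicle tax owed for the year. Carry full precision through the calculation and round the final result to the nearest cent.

£1,865.27

January 1 – August 8, 2004: 221 days at 1.55% → £74,000 × 1.55% × 221/366 = £692.5874
August 9 – December 31, 2004: 145 days at 4% → £74,000 × 4% × 145/366 = £1,172.6776
Total = £1,865.2650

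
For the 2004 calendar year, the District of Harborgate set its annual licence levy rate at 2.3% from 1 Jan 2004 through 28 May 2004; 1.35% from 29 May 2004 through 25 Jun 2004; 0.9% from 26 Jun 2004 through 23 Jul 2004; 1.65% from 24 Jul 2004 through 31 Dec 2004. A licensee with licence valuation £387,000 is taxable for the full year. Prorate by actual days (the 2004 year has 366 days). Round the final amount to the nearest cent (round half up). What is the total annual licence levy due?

£7,098.70

1 Jan – 28 May 2004: 149 days at 2.3% → £387,000 × 2.3% × 149/366 = £3,623.6311
29 May – 25 Jun 2004: 28 days at 1.35% → £387,000 × 1.35% × 28/366 = £399.6885
26 Jun – 23 Jul 2004: 28 days at 0.9% → £387,000 × 0.9% × 28/366 = £266.4590
24 Jul – 31 Dec 2004: 161 days at 1.65% → £387,000 × 1.65% × 161/366 = £2,808.9221
Total = £7,098.7008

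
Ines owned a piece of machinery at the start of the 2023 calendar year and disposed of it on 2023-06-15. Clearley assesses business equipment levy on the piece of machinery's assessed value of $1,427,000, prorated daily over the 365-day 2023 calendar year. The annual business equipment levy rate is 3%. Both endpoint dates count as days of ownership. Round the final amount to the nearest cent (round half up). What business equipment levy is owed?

$19,469.75

Days held (2023-01-01 to 2023-06-15): 166 out of 365
Tax = $1,427,000 × 3% × 166/365 = $19,469.7534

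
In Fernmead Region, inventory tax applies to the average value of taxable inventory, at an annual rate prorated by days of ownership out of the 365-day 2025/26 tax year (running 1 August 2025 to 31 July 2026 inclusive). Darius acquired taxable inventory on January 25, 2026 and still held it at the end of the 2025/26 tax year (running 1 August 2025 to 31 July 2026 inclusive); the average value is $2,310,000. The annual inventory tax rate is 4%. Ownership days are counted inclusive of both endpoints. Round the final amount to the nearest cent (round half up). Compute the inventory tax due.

$47,592.33

Days held (January 25 – July 31, 2026): 188 out of 365
Tax = $2,310,000 × 4% × 188/365 = $47,592.3288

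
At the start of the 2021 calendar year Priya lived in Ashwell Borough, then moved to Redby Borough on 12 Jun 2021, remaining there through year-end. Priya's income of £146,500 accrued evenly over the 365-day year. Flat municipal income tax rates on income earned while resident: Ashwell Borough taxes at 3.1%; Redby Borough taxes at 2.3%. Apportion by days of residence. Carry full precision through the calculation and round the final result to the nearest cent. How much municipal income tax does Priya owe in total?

Ashwell Borough, 1 Jan – 11 Jun 2021: 162 days → £146,500 × 3.1% × 162/365 = £2,015.6795
Redby Borough, 12 Jun – 31 Dec 2021: 203 days → £146,500 × 2.3% × 203/365 = £1,873.9959
Total = £3,889.6753

£3,889.68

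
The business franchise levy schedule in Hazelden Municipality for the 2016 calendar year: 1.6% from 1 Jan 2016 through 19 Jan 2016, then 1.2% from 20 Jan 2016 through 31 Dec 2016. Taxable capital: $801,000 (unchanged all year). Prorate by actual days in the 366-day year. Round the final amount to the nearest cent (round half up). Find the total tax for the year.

1 Jan – 19 Jan 2016: 19 days at 1.6% → $801,000 × 1.6% × 19/366 = $665.3115
20 Jan – 31 Dec 2016: 347 days at 1.2% → $801,000 × 1.2% × 347/366 = $9,113.0164
Total = $9,778.3279

$9,778.33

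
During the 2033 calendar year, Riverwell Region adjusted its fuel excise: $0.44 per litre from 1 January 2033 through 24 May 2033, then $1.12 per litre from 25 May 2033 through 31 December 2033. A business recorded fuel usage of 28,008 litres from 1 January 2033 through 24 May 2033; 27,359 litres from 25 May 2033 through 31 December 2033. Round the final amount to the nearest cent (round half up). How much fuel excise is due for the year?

$42,965.60

1 January – 24 May 2033: 28,008 litres at $0.44/litre → $12,323.52
25 May – 31 December 2033: 27,359 litres at $1.12/litre → $30,642.08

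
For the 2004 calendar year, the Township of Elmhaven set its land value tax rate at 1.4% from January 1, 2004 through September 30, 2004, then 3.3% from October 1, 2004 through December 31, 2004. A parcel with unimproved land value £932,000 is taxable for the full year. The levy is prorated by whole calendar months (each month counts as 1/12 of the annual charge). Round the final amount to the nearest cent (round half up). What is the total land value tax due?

£17,475.00

January 1 – September 30, 2004: 9 months at 1.4% → £932,000 × 1.4% × 9/12 = £9,786.0000
October 1 – December 31, 2004: 3 months at 3.3% → £932,000 × 3.3% × 3/12 = £7,689.0000
Total = £17,475.0000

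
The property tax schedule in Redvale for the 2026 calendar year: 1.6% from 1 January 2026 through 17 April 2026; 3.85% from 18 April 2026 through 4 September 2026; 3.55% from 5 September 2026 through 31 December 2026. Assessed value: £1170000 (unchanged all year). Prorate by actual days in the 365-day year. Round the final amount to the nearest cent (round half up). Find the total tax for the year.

£36193.07

1 January – 17 April 2026: 107 days at 1.6% → £1170000 × 1.6% × 107/365 = £5487.7808
18 April – 4 September 2026: 140 days at 3.85% → £1170000 × 3.85% × 140/365 = £17277.5342
5 September – 31 December 2026: 118 days at 3.55% → £1170000 × 3.55% × 118/365 = £13427.7534
Total = £36193.0685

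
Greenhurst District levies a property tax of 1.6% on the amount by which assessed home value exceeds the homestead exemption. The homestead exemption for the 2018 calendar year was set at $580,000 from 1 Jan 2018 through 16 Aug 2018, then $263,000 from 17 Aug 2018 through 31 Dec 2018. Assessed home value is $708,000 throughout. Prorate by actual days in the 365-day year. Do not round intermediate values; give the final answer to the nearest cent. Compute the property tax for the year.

1 Jan – 16 Aug 2018: 228 days, exemption $580,000 → ($708,000 − $580,000) × 1.6% × 228/365 = $1,279.2986
17 Aug – 31 Dec 2018: 137 days, exemption $263,000 → ($708,000 − $263,000) × 1.6% × 137/365 = $2,672.4384
Total = $3,951.7370

$3,951.74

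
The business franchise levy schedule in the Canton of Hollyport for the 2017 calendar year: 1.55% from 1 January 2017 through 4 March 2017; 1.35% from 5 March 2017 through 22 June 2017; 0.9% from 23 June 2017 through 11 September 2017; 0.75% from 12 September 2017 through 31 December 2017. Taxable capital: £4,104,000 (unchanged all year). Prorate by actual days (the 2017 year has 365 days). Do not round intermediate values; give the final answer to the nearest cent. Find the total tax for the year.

£45,233.95

1 January – 4 March 2017: 63 days at 1.55% → £4,104,000 × 1.55% × 63/365 = £10,979.6055
5 March – 22 June 2017: 110 days at 1.35% → £4,104,000 × 1.35% × 110/365 = £16,697.0959
23 June – 11 September 2017: 81 days at 0.9% → £4,104,000 × 0.9% × 81/365 = £8,196.7562
12 September – 31 December 2017: 111 days at 0.75% → £4,104,000 × 0.75% × 111/365 = £9,360.4932
Total = £45,233.9507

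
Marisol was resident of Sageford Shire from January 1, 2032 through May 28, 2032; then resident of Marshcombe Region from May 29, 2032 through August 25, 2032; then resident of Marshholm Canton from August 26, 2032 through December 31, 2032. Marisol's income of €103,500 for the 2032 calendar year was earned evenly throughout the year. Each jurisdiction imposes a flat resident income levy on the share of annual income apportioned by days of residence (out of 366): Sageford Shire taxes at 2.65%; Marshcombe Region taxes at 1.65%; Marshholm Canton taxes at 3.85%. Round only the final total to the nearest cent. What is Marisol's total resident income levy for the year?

€2,925.43

Sageford Shire, January 1 – May 28, 2032: 149 days → €103,500 × 2.65% × 149/366 = €1,116.5840
Marshcombe Region, May 29 – August 25, 2032: 89 days → €103,500 × 1.65% × 89/366 = €415.2725
Marshholm Canton, August 26 – December 31, 2032: 128 days → €103,500 × 3.85% × 128/366 = €1,393.5738
Total = €2,925.4303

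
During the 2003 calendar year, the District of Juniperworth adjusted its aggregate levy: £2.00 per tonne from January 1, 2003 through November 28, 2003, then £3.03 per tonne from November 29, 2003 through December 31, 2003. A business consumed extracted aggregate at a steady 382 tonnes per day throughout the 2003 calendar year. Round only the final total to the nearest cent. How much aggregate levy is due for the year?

January 1 – November 28, 2003: 332 days × 382 tonnes/day = 126,824 tonnes at £2.00/tonne → £253648.00
November 29 – December 31, 2003: 33 days × 382 tonnes/day = 12,606 tonnes at £3.03/tonne → £38196.18

£291844.18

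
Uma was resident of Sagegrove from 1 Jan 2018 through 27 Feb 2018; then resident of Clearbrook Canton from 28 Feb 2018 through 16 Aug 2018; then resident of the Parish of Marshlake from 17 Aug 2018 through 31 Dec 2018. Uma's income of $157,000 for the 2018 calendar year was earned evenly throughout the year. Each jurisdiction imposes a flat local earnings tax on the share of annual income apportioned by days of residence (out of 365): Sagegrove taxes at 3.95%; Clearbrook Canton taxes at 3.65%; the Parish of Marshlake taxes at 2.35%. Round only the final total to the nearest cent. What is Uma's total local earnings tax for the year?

Sagegrove, 1 Jan – 27 Feb 2018: 58 days → $157,000 × 3.95% × 58/365 = $985.4438
Clearbrook Canton, 28 Feb – 16 Aug 2018: 170 days → $157,000 × 3.65% × 170/365 = $2,669.0000
The Parish of Marshlake, 17 Aug – 31 Dec 2018: 137 days → $157,000 × 2.35% × 137/365 = $1,384.8260
Total = $5,039.2699

$5,039.27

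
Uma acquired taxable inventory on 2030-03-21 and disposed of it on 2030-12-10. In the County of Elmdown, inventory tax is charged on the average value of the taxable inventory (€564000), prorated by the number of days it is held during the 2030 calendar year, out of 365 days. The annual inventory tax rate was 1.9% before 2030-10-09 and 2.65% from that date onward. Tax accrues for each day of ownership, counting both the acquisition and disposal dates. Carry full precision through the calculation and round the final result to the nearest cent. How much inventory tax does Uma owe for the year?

€8510.22

2030-03-21 to 2030-10-08: 202 days at 1.9% → €564000 × 1.9% × 202/365 = €5930.4986
2030-10-09 to 2030-12-10: 63 days at 2.65% → €564000 × 2.65% × 63/365 = €2579.7205
Total = €8510.2192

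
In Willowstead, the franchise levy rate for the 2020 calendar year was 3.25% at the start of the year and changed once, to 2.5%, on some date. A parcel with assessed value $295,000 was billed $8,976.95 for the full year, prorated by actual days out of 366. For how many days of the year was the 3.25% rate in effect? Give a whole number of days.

265 days

Let d = days at the first rate; then 366 − d days at the second rate.
$295,000 × [3.25%·d + 2.5%·(366−d)] / 366 = $8,976.95
Solving gives d = 265, so the new rate took effect on 22 September 2020.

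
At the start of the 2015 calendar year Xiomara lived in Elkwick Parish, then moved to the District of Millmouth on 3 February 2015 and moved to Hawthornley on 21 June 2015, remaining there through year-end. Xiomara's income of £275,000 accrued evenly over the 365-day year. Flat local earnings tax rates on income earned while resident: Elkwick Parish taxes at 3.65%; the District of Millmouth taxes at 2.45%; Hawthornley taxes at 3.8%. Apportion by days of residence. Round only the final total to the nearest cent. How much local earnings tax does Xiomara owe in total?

£9,009.08

Elkwick Parish, 1 January – 2 February 2015: 33 days → £275,000 × 3.65% × 33/365 = £907.5000
The District of Millmouth, 3 February – 20 June 2015: 138 days → £275,000 × 2.45% × 138/365 = £2,547.3288
Hawthornley, 21 June – 31 December 2015: 194 days → £275,000 × 3.8% × 194/365 = £5,554.2466
Total = £9,009.0753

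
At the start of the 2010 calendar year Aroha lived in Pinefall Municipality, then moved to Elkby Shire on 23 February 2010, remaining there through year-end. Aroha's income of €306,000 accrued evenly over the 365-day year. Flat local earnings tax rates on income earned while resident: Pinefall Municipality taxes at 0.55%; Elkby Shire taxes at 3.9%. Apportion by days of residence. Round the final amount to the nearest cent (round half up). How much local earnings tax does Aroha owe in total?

€10,445.50

Pinefall Municipality, 1 January – 22 February 2010: 53 days → €306,000 × 0.55% × 53/365 = €244.3808
Elkby Shire, 23 February – 31 December 2010: 312 days → €306,000 × 3.9% × 312/365 = €10,201.1178
Total = €10,445.4986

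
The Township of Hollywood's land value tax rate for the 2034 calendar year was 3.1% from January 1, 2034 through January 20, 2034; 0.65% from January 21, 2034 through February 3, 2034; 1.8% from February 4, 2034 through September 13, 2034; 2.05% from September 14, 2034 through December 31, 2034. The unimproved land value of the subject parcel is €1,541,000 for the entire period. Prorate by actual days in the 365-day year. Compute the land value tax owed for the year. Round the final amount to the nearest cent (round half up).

January 1 – January 20, 2034: 20 days at 3.1% → €1,541,000 × 3.1% × 20/365 = €2,617.5890
January 21 – February 3, 2034: 14 days at 0.65% → €1,541,000 × 0.65% × 14/365 = €384.1945
February 4 – September 13, 2034: 222 days at 1.8% → €1,541,000 × 1.8% × 222/365 = €16,870.7836
September 14 – December 31, 2034: 109 days at 2.05% → €1,541,000 × 2.05% × 109/365 = €9,433.8753
Total = €29,306.4425

€29,306.44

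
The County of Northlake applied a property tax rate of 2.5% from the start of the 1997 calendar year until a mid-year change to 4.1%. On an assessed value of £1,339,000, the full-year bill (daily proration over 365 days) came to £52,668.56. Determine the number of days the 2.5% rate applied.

38 days

Let d = days at the first rate; then 365 − d days at the second rate.
£1,339,000 × [2.5%·d + 4.1%·(365−d)] / 365 = £52,668.56
Solving gives d = 38, so the new rate took effect on 8 February 1997.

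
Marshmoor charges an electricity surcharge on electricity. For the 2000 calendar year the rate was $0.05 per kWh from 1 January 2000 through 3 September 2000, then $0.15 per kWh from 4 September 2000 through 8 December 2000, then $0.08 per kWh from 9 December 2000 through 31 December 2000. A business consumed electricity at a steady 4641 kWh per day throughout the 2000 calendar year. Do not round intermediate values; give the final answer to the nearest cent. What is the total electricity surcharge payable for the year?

1 January – 3 September 2000: 247 days × 4641 kWh/day = 1,146,327 kWh at $0.05/kWh → $57316.35
4 September – 8 December 2000: 96 days × 4641 kWh/day = 445,536 kWh at $0.15/kWh → $66830.40
9 December – 31 December 2000: 23 days × 4641 kWh/day = 106,743 kWh at $0.08/kWh → $8539.44

$132686.19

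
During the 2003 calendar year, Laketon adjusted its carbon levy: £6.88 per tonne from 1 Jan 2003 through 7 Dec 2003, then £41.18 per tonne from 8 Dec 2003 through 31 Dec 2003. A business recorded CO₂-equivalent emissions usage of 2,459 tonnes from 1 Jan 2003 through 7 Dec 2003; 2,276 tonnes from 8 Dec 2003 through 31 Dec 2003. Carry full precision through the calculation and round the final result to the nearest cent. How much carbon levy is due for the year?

1 Jan – 7 Dec 2003: 2,459 tonnes at £6.88/tonne → £16917.92
8 Dec – 31 Dec 2003: 2,276 tonnes at £41.18/tonne → £93725.68

£110643.60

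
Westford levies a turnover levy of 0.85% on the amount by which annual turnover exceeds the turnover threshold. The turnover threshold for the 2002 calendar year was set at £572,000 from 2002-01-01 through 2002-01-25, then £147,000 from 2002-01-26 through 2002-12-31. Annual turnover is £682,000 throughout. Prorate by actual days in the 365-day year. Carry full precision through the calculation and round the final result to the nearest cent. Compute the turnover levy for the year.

2002-01-01 to 2002-01-25: 25 days, exemption £572,000 → (£682,000 − £572,000) × 0.85% × 25/365 = £64.0411
2002-01-26 to 2002-12-31: 340 days, exemption £147,000 → (£682,000 − £147,000) × 0.85% × 340/365 = £4,236.0274
Total = £4,300.0685

£4,300.07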